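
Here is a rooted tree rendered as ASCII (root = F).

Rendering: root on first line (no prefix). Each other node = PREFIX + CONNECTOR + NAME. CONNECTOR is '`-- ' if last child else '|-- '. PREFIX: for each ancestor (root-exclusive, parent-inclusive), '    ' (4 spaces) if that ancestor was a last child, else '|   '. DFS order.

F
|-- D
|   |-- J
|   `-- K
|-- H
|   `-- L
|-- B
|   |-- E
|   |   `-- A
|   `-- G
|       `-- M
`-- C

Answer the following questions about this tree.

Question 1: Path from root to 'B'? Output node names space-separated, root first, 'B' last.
Walk down from root: F -> B

Answer: F B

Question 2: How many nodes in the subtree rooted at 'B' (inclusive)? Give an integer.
Subtree rooted at B contains: A, B, E, G, M
Count = 5

Answer: 5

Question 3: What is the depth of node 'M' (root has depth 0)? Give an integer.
Path from root to M: F -> B -> G -> M
Depth = number of edges = 3

Answer: 3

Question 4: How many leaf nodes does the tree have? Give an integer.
Leaves (nodes with no children): A, C, J, K, L, M

Answer: 6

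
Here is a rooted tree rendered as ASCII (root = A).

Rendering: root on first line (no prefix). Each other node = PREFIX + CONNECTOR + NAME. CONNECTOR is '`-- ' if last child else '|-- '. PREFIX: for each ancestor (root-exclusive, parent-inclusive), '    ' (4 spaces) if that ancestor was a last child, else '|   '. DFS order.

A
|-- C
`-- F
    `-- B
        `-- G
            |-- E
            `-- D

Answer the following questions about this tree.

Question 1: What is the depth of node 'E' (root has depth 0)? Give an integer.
Path from root to E: A -> F -> B -> G -> E
Depth = number of edges = 4

Answer: 4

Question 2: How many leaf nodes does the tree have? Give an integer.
Answer: 3

Derivation:
Leaves (nodes with no children): C, D, E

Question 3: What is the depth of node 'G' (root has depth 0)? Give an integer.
Answer: 3

Derivation:
Path from root to G: A -> F -> B -> G
Depth = number of edges = 3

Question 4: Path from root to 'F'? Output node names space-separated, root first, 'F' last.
Walk down from root: A -> F

Answer: A F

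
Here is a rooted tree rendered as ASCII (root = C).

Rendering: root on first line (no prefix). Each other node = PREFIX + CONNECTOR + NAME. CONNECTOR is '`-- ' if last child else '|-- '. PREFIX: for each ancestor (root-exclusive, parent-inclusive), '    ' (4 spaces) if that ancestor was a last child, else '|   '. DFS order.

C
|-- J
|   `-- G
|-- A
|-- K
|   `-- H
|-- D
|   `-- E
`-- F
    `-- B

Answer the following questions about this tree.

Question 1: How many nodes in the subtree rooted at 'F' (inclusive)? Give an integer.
Subtree rooted at F contains: B, F
Count = 2

Answer: 2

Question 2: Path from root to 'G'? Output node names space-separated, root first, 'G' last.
Walk down from root: C -> J -> G

Answer: C J G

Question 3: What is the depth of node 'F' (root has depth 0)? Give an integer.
Path from root to F: C -> F
Depth = number of edges = 1

Answer: 1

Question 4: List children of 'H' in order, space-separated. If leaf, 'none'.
Answer: none

Derivation:
Node H's children (from adjacency): (leaf)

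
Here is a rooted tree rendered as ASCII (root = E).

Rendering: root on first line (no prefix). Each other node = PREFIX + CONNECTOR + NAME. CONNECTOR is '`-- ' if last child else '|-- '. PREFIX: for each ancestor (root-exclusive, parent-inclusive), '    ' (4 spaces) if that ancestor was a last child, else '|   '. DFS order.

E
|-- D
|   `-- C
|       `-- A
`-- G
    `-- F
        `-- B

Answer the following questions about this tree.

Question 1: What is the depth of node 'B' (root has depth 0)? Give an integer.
Answer: 3

Derivation:
Path from root to B: E -> G -> F -> B
Depth = number of edges = 3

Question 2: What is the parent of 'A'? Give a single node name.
Answer: C

Derivation:
Scan adjacency: A appears as child of C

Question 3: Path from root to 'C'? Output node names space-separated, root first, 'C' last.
Answer: E D C

Derivation:
Walk down from root: E -> D -> C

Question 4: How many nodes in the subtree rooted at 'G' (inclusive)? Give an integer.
Subtree rooted at G contains: B, F, G
Count = 3

Answer: 3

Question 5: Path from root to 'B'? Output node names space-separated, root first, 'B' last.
Answer: E G F B

Derivation:
Walk down from root: E -> G -> F -> B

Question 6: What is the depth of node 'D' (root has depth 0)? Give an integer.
Answer: 1

Derivation:
Path from root to D: E -> D
Depth = number of edges = 1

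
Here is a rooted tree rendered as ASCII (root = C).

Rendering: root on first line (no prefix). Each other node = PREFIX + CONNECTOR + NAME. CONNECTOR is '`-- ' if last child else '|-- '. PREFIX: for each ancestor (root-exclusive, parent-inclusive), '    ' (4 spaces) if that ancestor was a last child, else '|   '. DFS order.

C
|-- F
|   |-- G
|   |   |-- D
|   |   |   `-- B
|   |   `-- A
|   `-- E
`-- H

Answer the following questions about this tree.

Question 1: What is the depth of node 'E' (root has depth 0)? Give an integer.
Answer: 2

Derivation:
Path from root to E: C -> F -> E
Depth = number of edges = 2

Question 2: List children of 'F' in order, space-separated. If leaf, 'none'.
Node F's children (from adjacency): G, E

Answer: G E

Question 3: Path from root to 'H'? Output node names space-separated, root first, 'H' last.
Walk down from root: C -> H

Answer: C H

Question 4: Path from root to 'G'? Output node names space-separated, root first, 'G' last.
Walk down from root: C -> F -> G

Answer: C F G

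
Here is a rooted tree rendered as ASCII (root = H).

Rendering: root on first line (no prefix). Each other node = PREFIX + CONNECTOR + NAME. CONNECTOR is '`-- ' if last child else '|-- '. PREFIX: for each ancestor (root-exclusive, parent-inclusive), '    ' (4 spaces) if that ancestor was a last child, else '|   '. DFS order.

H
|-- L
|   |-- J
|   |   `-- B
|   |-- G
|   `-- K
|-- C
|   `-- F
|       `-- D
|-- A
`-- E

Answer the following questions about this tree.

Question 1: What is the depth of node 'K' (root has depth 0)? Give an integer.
Answer: 2

Derivation:
Path from root to K: H -> L -> K
Depth = number of edges = 2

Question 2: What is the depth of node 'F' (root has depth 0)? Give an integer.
Answer: 2

Derivation:
Path from root to F: H -> C -> F
Depth = number of edges = 2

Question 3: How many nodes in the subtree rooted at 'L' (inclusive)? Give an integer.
Subtree rooted at L contains: B, G, J, K, L
Count = 5

Answer: 5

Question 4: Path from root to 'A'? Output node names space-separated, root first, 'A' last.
Answer: H A

Derivation:
Walk down from root: H -> A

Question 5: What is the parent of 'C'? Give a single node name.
Scan adjacency: C appears as child of H

Answer: H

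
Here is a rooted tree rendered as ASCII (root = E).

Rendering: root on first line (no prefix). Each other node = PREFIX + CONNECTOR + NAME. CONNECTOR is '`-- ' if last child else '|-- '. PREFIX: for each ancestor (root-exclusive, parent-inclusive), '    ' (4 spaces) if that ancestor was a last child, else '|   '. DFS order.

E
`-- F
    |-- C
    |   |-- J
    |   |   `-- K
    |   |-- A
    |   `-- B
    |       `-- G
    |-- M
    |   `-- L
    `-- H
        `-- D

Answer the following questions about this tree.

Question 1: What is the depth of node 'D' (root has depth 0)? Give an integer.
Path from root to D: E -> F -> H -> D
Depth = number of edges = 3

Answer: 3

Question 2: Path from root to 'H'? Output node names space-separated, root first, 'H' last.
Answer: E F H

Derivation:
Walk down from root: E -> F -> H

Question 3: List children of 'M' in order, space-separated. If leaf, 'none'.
Answer: L

Derivation:
Node M's children (from adjacency): L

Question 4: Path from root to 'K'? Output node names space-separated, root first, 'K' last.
Answer: E F C J K

Derivation:
Walk down from root: E -> F -> C -> J -> K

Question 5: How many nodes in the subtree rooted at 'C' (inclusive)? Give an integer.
Answer: 6

Derivation:
Subtree rooted at C contains: A, B, C, G, J, K
Count = 6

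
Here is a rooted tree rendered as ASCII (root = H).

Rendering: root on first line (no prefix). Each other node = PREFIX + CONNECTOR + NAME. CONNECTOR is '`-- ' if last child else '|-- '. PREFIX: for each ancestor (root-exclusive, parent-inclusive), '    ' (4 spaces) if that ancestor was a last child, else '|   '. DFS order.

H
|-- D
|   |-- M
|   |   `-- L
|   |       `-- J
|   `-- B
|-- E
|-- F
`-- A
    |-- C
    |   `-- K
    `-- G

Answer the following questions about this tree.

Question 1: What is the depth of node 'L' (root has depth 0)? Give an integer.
Path from root to L: H -> D -> M -> L
Depth = number of edges = 3

Answer: 3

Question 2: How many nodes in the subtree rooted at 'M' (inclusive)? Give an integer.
Subtree rooted at M contains: J, L, M
Count = 3

Answer: 3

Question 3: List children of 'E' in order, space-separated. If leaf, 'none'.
Answer: none

Derivation:
Node E's children (from adjacency): (leaf)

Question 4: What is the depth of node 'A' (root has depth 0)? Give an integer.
Answer: 1

Derivation:
Path from root to A: H -> A
Depth = number of edges = 1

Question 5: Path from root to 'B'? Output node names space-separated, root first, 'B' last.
Answer: H D B

Derivation:
Walk down from root: H -> D -> B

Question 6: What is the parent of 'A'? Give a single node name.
Answer: H

Derivation:
Scan adjacency: A appears as child of H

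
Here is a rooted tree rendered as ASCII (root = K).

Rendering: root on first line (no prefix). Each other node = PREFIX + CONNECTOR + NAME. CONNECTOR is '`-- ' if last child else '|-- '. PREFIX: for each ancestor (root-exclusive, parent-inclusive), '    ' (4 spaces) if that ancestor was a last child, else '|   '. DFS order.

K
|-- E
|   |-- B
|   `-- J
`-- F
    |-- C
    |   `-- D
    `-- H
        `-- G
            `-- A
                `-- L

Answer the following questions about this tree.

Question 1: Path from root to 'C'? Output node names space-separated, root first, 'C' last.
Answer: K F C

Derivation:
Walk down from root: K -> F -> C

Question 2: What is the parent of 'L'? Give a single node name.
Scan adjacency: L appears as child of A

Answer: A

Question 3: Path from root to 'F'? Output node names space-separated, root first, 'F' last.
Walk down from root: K -> F

Answer: K F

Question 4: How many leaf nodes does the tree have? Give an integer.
Answer: 4

Derivation:
Leaves (nodes with no children): B, D, J, L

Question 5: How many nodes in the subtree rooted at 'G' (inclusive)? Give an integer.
Answer: 3

Derivation:
Subtree rooted at G contains: A, G, L
Count = 3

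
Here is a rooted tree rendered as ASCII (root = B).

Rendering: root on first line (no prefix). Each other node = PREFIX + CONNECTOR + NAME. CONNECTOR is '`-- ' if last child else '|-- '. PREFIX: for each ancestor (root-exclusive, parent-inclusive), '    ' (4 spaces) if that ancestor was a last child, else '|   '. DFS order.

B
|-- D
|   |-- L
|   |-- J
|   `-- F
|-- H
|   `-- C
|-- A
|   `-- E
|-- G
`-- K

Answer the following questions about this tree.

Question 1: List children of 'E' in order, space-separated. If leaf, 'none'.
Node E's children (from adjacency): (leaf)

Answer: none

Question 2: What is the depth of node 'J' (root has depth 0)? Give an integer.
Path from root to J: B -> D -> J
Depth = number of edges = 2

Answer: 2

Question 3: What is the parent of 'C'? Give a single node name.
Scan adjacency: C appears as child of H

Answer: H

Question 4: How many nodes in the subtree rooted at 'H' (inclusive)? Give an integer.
Answer: 2

Derivation:
Subtree rooted at H contains: C, H
Count = 2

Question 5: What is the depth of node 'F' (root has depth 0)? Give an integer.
Path from root to F: B -> D -> F
Depth = number of edges = 2

Answer: 2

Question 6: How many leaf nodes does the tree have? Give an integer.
Answer: 7

Derivation:
Leaves (nodes with no children): C, E, F, G, J, K, L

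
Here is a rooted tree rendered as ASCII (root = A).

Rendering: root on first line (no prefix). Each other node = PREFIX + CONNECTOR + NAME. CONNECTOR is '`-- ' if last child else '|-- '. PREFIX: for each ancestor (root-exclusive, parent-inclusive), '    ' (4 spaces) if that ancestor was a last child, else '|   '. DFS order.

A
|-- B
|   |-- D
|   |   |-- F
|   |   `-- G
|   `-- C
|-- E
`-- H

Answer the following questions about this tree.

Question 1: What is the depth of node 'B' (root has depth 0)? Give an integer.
Answer: 1

Derivation:
Path from root to B: A -> B
Depth = number of edges = 1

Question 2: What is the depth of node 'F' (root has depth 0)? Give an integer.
Answer: 3

Derivation:
Path from root to F: A -> B -> D -> F
Depth = number of edges = 3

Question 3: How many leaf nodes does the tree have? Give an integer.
Answer: 5

Derivation:
Leaves (nodes with no children): C, E, F, G, H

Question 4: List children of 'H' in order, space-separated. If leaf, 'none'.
Node H's children (from adjacency): (leaf)

Answer: none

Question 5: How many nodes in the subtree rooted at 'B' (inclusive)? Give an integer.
Answer: 5

Derivation:
Subtree rooted at B contains: B, C, D, F, G
Count = 5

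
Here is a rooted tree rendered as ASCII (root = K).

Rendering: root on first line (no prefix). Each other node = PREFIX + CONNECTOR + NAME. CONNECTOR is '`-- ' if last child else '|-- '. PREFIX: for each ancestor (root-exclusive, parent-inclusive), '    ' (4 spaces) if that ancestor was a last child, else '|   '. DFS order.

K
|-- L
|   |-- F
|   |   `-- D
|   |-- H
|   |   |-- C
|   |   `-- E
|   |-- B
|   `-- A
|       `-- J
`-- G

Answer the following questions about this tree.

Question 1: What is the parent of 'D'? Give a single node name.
Scan adjacency: D appears as child of F

Answer: F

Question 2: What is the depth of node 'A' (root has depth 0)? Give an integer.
Answer: 2

Derivation:
Path from root to A: K -> L -> A
Depth = number of edges = 2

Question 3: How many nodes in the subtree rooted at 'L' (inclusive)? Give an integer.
Subtree rooted at L contains: A, B, C, D, E, F, H, J, L
Count = 9

Answer: 9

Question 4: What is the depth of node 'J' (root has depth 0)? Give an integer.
Answer: 3

Derivation:
Path from root to J: K -> L -> A -> J
Depth = number of edges = 3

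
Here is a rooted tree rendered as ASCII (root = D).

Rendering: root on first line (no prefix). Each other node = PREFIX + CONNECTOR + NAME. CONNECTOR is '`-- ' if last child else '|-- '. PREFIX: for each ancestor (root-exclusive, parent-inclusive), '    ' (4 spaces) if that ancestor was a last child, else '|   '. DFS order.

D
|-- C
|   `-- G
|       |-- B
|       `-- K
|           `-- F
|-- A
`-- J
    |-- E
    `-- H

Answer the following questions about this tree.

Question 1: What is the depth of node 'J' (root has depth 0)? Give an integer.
Path from root to J: D -> J
Depth = number of edges = 1

Answer: 1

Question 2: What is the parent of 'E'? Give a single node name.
Scan adjacency: E appears as child of J

Answer: J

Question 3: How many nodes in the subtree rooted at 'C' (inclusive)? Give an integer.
Subtree rooted at C contains: B, C, F, G, K
Count = 5

Answer: 5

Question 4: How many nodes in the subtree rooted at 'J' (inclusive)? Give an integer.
Subtree rooted at J contains: E, H, J
Count = 3

Answer: 3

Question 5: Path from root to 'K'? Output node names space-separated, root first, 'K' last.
Walk down from root: D -> C -> G -> K

Answer: D C G K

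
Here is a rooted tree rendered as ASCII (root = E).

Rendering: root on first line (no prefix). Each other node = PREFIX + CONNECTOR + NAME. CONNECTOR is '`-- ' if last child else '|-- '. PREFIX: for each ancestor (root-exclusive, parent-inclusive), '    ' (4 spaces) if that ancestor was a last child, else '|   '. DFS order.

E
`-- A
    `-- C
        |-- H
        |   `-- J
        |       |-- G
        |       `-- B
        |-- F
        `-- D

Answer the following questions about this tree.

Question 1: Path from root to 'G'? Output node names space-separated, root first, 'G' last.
Answer: E A C H J G

Derivation:
Walk down from root: E -> A -> C -> H -> J -> G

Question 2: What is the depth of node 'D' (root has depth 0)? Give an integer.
Path from root to D: E -> A -> C -> D
Depth = number of edges = 3

Answer: 3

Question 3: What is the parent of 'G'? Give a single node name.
Scan adjacency: G appears as child of J

Answer: J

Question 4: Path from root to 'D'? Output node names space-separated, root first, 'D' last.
Answer: E A C D

Derivation:
Walk down from root: E -> A -> C -> D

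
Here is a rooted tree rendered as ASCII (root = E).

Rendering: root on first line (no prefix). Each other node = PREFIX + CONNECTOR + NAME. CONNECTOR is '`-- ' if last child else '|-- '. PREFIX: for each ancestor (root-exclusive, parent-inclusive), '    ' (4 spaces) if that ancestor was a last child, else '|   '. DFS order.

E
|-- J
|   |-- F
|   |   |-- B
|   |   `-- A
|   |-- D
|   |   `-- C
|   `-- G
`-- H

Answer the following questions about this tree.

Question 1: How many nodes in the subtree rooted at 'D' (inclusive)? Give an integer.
Subtree rooted at D contains: C, D
Count = 2

Answer: 2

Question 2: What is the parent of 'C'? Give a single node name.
Scan adjacency: C appears as child of D

Answer: D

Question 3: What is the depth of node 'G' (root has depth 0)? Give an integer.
Path from root to G: E -> J -> G
Depth = number of edges = 2

Answer: 2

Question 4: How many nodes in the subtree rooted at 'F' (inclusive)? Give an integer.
Subtree rooted at F contains: A, B, F
Count = 3

Answer: 3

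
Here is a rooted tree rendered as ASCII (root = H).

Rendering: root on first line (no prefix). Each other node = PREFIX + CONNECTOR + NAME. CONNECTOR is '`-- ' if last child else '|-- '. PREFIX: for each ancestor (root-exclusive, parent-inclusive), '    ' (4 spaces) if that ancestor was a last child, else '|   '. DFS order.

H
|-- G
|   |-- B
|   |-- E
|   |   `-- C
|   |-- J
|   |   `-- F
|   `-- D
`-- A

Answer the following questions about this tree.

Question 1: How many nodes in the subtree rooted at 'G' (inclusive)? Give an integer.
Answer: 7

Derivation:
Subtree rooted at G contains: B, C, D, E, F, G, J
Count = 7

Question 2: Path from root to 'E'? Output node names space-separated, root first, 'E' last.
Walk down from root: H -> G -> E

Answer: H G E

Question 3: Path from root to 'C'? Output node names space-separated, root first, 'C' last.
Answer: H G E C

Derivation:
Walk down from root: H -> G -> E -> C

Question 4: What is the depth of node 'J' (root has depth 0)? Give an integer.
Answer: 2

Derivation:
Path from root to J: H -> G -> J
Depth = number of edges = 2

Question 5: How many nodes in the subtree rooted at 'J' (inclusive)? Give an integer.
Answer: 2

Derivation:
Subtree rooted at J contains: F, J
Count = 2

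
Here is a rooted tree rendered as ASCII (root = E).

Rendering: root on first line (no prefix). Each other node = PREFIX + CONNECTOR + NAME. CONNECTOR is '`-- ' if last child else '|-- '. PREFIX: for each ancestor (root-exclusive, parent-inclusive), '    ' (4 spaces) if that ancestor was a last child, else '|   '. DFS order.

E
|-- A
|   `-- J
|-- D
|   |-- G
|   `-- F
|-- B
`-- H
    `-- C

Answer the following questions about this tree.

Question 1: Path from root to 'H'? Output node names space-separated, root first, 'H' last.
Walk down from root: E -> H

Answer: E H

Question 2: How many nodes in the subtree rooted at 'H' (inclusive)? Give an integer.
Answer: 2

Derivation:
Subtree rooted at H contains: C, H
Count = 2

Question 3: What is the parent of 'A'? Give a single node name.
Answer: E

Derivation:
Scan adjacency: A appears as child of E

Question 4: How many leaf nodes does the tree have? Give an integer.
Answer: 5

Derivation:
Leaves (nodes with no children): B, C, F, G, J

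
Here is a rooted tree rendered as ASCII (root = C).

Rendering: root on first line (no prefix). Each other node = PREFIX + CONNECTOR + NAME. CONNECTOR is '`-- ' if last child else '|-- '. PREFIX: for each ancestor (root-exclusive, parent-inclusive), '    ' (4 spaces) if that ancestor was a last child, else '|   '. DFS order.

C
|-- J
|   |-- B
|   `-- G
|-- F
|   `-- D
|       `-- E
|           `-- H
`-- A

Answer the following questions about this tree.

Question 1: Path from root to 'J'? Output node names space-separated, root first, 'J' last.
Walk down from root: C -> J

Answer: C J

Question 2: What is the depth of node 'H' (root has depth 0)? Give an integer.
Path from root to H: C -> F -> D -> E -> H
Depth = number of edges = 4

Answer: 4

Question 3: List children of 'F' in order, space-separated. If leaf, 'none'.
Node F's children (from adjacency): D

Answer: D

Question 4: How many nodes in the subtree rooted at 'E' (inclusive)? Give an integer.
Subtree rooted at E contains: E, H
Count = 2

Answer: 2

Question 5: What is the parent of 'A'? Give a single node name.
Scan adjacency: A appears as child of C

Answer: C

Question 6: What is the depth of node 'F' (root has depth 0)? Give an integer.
Answer: 1

Derivation:
Path from root to F: C -> F
Depth = number of edges = 1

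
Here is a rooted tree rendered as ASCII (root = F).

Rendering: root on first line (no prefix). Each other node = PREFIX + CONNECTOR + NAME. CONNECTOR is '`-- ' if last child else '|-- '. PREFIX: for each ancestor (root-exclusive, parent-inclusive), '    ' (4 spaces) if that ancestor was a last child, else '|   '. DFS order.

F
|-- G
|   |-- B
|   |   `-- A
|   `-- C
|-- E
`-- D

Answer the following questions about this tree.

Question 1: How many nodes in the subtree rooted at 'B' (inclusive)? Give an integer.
Subtree rooted at B contains: A, B
Count = 2

Answer: 2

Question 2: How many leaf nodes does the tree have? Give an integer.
Leaves (nodes with no children): A, C, D, E

Answer: 4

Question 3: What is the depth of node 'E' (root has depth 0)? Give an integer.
Answer: 1

Derivation:
Path from root to E: F -> E
Depth = number of edges = 1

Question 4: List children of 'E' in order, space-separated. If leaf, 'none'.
Node E's children (from adjacency): (leaf)

Answer: none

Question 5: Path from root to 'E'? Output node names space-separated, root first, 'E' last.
Answer: F E

Derivation:
Walk down from root: F -> E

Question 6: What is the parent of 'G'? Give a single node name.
Scan adjacency: G appears as child of F

Answer: F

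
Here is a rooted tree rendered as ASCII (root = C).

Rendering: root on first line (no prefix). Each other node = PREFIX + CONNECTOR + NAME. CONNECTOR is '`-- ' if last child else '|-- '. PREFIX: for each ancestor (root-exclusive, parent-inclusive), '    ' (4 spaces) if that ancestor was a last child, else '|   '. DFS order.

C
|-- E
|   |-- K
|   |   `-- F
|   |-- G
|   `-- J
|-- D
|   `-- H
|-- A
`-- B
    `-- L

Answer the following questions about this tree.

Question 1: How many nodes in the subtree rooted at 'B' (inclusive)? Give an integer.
Subtree rooted at B contains: B, L
Count = 2

Answer: 2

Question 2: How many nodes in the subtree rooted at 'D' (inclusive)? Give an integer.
Answer: 2

Derivation:
Subtree rooted at D contains: D, H
Count = 2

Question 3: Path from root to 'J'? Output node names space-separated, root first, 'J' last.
Walk down from root: C -> E -> J

Answer: C E J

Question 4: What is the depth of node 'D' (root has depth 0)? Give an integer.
Path from root to D: C -> D
Depth = number of edges = 1

Answer: 1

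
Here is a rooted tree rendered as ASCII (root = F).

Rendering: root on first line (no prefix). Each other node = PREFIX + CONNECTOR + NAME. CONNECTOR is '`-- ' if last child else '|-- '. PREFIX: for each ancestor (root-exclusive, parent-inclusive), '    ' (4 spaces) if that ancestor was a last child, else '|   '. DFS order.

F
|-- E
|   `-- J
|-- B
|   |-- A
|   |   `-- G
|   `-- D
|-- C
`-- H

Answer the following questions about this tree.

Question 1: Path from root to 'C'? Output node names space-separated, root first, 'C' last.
Answer: F C

Derivation:
Walk down from root: F -> C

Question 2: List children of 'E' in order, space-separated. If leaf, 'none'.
Answer: J

Derivation:
Node E's children (from adjacency): J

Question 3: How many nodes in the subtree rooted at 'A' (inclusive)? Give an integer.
Subtree rooted at A contains: A, G
Count = 2

Answer: 2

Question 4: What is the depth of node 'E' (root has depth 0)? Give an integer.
Answer: 1

Derivation:
Path from root to E: F -> E
Depth = number of edges = 1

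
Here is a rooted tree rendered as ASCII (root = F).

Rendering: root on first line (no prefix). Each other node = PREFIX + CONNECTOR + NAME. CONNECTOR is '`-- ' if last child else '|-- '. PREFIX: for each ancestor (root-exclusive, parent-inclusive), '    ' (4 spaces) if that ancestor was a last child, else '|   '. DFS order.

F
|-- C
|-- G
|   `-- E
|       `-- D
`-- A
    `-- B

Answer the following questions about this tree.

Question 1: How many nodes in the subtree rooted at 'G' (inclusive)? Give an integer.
Subtree rooted at G contains: D, E, G
Count = 3

Answer: 3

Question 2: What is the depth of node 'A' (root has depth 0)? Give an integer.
Path from root to A: F -> A
Depth = number of edges = 1

Answer: 1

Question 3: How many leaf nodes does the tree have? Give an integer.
Leaves (nodes with no children): B, C, D

Answer: 3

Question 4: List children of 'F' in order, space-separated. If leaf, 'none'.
Answer: C G A

Derivation:
Node F's children (from adjacency): C, G, A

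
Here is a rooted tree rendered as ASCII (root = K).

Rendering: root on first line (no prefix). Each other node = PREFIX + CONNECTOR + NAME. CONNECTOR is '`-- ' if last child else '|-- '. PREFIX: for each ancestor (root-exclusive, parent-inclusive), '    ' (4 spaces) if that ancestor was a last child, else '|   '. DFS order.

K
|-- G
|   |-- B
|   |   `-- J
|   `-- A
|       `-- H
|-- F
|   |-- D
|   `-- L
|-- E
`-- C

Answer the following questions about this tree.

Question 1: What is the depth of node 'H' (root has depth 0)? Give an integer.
Path from root to H: K -> G -> A -> H
Depth = number of edges = 3

Answer: 3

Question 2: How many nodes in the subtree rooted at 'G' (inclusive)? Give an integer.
Subtree rooted at G contains: A, B, G, H, J
Count = 5

Answer: 5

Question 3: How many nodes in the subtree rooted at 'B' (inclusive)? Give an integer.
Subtree rooted at B contains: B, J
Count = 2

Answer: 2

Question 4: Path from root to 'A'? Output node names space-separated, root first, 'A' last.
Answer: K G A

Derivation:
Walk down from root: K -> G -> A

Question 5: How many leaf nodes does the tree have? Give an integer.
Leaves (nodes with no children): C, D, E, H, J, L

Answer: 6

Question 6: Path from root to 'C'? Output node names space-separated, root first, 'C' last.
Walk down from root: K -> C

Answer: K C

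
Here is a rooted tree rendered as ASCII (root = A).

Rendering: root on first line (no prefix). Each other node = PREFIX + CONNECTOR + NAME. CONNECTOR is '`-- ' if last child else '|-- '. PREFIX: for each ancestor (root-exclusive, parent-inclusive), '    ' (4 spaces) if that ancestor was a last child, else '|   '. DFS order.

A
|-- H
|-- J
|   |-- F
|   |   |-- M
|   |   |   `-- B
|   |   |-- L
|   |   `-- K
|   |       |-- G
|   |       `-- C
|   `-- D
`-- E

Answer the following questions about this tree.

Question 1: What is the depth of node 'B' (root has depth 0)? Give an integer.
Path from root to B: A -> J -> F -> M -> B
Depth = number of edges = 4

Answer: 4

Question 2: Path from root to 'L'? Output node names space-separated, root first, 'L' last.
Answer: A J F L

Derivation:
Walk down from root: A -> J -> F -> L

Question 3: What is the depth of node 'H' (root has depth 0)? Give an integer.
Answer: 1

Derivation:
Path from root to H: A -> H
Depth = number of edges = 1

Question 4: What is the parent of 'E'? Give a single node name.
Answer: A

Derivation:
Scan adjacency: E appears as child of A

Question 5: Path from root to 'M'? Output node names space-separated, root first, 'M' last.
Answer: A J F M

Derivation:
Walk down from root: A -> J -> F -> M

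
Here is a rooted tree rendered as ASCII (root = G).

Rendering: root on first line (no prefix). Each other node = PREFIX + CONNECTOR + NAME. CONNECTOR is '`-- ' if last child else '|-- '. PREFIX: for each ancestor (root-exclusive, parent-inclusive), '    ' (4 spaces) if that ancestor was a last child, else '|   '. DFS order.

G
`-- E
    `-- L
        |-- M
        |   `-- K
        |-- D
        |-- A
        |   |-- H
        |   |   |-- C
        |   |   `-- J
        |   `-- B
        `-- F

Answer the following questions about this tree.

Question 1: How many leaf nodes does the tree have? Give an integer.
Answer: 6

Derivation:
Leaves (nodes with no children): B, C, D, F, J, K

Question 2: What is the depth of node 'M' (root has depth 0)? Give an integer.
Answer: 3

Derivation:
Path from root to M: G -> E -> L -> M
Depth = number of edges = 3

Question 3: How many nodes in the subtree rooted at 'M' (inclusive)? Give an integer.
Subtree rooted at M contains: K, M
Count = 2

Answer: 2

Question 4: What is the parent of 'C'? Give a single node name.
Scan adjacency: C appears as child of H

Answer: H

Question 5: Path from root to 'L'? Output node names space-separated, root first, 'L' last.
Answer: G E L

Derivation:
Walk down from root: G -> E -> L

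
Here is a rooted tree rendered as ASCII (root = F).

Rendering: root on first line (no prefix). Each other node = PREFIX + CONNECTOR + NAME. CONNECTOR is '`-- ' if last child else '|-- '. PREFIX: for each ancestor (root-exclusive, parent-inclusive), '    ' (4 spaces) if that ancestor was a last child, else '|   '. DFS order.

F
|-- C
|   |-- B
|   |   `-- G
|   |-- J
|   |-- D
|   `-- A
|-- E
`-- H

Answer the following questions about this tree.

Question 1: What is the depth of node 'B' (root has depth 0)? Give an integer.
Path from root to B: F -> C -> B
Depth = number of edges = 2

Answer: 2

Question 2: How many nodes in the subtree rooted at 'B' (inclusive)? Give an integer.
Answer: 2

Derivation:
Subtree rooted at B contains: B, G
Count = 2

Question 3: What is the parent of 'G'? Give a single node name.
Scan adjacency: G appears as child of B

Answer: B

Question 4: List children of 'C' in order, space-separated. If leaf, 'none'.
Answer: B J D A

Derivation:
Node C's children (from adjacency): B, J, D, A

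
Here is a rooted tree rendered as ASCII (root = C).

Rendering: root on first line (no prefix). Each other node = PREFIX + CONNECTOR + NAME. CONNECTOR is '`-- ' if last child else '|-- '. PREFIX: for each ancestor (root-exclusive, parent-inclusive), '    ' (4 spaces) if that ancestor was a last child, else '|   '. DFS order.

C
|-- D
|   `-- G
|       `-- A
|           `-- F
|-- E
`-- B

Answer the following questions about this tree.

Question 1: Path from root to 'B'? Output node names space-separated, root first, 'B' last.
Answer: C B

Derivation:
Walk down from root: C -> B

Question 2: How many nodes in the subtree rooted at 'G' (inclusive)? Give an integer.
Answer: 3

Derivation:
Subtree rooted at G contains: A, F, G
Count = 3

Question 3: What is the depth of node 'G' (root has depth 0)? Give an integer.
Path from root to G: C -> D -> G
Depth = number of edges = 2

Answer: 2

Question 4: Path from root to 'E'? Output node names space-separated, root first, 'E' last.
Answer: C E

Derivation:
Walk down from root: C -> E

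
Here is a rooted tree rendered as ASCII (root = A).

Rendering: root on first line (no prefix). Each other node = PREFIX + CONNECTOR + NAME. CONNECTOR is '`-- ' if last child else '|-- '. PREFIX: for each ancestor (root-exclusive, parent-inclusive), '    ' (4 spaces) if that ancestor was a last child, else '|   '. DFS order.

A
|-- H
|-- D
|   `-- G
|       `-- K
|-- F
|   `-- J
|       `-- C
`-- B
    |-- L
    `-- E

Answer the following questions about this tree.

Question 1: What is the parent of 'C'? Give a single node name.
Scan adjacency: C appears as child of J

Answer: J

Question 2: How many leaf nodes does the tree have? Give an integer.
Answer: 5

Derivation:
Leaves (nodes with no children): C, E, H, K, L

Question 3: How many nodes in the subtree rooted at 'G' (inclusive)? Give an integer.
Subtree rooted at G contains: G, K
Count = 2

Answer: 2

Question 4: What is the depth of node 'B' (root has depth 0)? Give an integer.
Answer: 1

Derivation:
Path from root to B: A -> B
Depth = number of edges = 1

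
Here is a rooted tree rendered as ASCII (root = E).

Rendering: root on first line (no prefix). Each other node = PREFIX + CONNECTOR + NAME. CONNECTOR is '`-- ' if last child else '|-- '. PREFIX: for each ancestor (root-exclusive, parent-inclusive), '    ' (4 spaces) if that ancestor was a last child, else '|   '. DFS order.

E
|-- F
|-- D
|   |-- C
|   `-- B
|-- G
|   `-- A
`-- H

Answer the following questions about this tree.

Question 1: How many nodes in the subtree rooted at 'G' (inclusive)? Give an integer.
Answer: 2

Derivation:
Subtree rooted at G contains: A, G
Count = 2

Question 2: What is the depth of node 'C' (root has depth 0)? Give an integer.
Path from root to C: E -> D -> C
Depth = number of edges = 2

Answer: 2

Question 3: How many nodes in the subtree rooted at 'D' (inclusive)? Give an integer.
Subtree rooted at D contains: B, C, D
Count = 3

Answer: 3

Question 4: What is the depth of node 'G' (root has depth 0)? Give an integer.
Path from root to G: E -> G
Depth = number of edges = 1

Answer: 1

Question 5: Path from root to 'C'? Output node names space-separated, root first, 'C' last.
Walk down from root: E -> D -> C

Answer: E D C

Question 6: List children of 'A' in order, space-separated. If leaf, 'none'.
Node A's children (from adjacency): (leaf)

Answer: none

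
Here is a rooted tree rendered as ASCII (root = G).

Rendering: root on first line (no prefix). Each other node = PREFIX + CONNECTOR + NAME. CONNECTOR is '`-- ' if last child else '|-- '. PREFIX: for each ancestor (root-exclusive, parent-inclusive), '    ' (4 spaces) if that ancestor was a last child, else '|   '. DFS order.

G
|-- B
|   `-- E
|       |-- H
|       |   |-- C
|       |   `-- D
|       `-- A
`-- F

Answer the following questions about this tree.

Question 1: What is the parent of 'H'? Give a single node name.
Answer: E

Derivation:
Scan adjacency: H appears as child of E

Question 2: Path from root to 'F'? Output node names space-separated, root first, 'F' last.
Walk down from root: G -> F

Answer: G F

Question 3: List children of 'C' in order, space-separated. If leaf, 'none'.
Answer: none

Derivation:
Node C's children (from adjacency): (leaf)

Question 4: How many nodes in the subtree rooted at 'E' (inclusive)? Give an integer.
Subtree rooted at E contains: A, C, D, E, H
Count = 5

Answer: 5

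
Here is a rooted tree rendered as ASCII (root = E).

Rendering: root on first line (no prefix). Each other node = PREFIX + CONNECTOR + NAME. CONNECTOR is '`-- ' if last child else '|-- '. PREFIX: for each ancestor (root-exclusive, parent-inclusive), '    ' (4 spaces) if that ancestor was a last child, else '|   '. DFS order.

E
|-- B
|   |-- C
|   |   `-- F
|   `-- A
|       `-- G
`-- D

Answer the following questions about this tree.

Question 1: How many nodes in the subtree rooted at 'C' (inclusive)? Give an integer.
Answer: 2

Derivation:
Subtree rooted at C contains: C, F
Count = 2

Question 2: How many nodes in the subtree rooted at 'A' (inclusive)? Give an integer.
Subtree rooted at A contains: A, G
Count = 2

Answer: 2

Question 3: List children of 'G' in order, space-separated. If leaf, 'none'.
Node G's children (from adjacency): (leaf)

Answer: none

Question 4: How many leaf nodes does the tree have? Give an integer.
Answer: 3

Derivation:
Leaves (nodes with no children): D, F, G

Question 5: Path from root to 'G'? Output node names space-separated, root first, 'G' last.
Walk down from root: E -> B -> A -> G

Answer: E B A G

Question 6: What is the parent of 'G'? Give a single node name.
Answer: A

Derivation:
Scan adjacency: G appears as child of A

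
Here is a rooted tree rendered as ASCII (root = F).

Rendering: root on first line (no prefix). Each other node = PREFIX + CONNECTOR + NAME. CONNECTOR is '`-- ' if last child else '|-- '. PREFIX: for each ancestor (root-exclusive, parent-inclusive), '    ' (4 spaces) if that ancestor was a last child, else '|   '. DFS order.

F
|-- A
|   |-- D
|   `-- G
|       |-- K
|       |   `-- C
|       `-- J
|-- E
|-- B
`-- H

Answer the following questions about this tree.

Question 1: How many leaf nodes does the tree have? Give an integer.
Leaves (nodes with no children): B, C, D, E, H, J

Answer: 6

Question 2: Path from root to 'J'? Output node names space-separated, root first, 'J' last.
Walk down from root: F -> A -> G -> J

Answer: F A G J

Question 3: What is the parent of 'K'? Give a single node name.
Scan adjacency: K appears as child of G

Answer: G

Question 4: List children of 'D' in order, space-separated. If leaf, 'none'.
Answer: none

Derivation:
Node D's children (from adjacency): (leaf)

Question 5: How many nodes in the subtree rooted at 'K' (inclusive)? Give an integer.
Subtree rooted at K contains: C, K
Count = 2

Answer: 2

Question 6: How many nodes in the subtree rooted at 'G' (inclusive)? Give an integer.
Subtree rooted at G contains: C, G, J, K
Count = 4

Answer: 4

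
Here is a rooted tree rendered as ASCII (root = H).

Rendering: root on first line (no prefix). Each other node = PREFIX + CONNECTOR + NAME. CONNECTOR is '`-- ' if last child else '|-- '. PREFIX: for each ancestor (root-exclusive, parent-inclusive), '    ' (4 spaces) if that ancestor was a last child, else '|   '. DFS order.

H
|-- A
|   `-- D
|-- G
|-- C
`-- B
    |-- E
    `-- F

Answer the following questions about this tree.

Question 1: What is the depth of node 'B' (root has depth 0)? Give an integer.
Path from root to B: H -> B
Depth = number of edges = 1

Answer: 1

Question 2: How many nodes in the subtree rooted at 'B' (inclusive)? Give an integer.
Subtree rooted at B contains: B, E, F
Count = 3

Answer: 3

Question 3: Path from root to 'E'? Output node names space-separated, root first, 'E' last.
Answer: H B E

Derivation:
Walk down from root: H -> B -> E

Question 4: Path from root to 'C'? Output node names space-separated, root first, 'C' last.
Walk down from root: H -> C

Answer: H C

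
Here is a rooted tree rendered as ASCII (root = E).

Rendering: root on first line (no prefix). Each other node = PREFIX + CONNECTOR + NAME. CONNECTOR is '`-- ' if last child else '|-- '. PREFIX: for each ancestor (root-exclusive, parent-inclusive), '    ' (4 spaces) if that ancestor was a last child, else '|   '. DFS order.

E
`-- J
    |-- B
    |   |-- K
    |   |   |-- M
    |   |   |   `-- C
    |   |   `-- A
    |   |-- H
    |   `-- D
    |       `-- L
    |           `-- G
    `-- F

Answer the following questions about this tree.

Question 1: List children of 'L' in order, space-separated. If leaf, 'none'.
Answer: G

Derivation:
Node L's children (from adjacency): G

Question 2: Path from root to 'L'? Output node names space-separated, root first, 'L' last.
Walk down from root: E -> J -> B -> D -> L

Answer: E J B D L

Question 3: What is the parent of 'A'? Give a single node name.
Scan adjacency: A appears as child of K

Answer: K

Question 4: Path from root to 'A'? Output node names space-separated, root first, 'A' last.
Answer: E J B K A

Derivation:
Walk down from root: E -> J -> B -> K -> A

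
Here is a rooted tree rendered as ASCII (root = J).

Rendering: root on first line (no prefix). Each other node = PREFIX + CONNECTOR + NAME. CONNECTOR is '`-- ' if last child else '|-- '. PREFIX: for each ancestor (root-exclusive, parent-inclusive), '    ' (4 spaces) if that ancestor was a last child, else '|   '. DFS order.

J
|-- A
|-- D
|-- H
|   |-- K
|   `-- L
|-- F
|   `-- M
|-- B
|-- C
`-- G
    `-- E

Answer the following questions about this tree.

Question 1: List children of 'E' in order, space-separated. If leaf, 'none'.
Node E's children (from adjacency): (leaf)

Answer: none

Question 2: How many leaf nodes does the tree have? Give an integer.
Answer: 8

Derivation:
Leaves (nodes with no children): A, B, C, D, E, K, L, M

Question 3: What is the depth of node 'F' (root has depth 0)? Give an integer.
Path from root to F: J -> F
Depth = number of edges = 1

Answer: 1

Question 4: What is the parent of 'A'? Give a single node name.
Answer: J

Derivation:
Scan adjacency: A appears as child of J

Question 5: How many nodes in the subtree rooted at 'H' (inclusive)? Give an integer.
Answer: 3

Derivation:
Subtree rooted at H contains: H, K, L
Count = 3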